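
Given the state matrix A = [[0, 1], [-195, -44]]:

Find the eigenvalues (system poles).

det(A - λI) = λ² - (-44)λ + 195 = (λ - (-5))(λ - (-39)). Eigenvalues: -5, -39.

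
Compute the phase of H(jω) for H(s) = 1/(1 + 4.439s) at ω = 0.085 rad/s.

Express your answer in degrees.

Phase = -arctan(ωτ) = -arctan(0.085 × 4.439) = -20.7°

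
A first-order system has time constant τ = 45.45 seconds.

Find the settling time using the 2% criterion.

For first-order system, 2% settling time ≈ 4τ = 4 × 45.45 = 181.8 s.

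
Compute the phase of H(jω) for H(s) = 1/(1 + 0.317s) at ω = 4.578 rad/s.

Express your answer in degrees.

Phase = -arctan(ωτ) = -arctan(4.578 × 0.317) = -55.4°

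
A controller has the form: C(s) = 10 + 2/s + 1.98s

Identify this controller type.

This is a Proportional-Integral-Derivative (PID) controller.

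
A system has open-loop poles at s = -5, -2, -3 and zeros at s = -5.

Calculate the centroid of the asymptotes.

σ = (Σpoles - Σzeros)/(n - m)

σ = (Σpoles - Σzeros)/(n - m) = (-10 - (-5))/(3 - 1) = -5/2 = -2.5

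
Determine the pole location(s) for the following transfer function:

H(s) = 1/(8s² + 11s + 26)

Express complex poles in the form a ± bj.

Discriminant = 11² - 4×8×26 = 121 - 832 = -711 < 0, so the poles are a complex conjugate pair s = (-11 ± j√711)/(2×8). Real part = -11/(2×8) = -11/16 = -0.6875; imaginary part = ±√711/(2×8) ≈ 1.6665. Poles: s = -0.6875 ± 1.6665j.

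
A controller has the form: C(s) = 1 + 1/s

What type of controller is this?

This is a Proportional-Integral (PI) controller.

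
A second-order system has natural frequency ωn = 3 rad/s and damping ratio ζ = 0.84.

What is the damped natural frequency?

ωd = ωn√(1 - ζ²) = 3√(1 - 0.84²) = 1.63 rad/s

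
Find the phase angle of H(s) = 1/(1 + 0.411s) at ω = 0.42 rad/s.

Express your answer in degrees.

Phase = -arctan(ωτ) = -arctan(0.42 × 0.411) = -9.8°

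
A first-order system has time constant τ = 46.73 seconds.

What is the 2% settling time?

For first-order system, 2% settling time ≈ 4τ = 4 × 46.73 = 186.92 s.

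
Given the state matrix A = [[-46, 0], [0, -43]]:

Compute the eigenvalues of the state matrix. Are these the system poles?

For diagonal matrix, eigenvalues are diagonal entries: λ₁ = -46, λ₂ = -43. Eigenvalues of A = system poles.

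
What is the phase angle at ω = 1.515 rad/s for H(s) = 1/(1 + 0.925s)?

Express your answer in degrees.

Phase = -arctan(ωτ) = -arctan(1.515 × 0.925) = -54.5°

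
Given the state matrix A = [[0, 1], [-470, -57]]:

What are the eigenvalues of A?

det(A - λI) = λ² - (-57)λ + 470 = (λ - (-10))(λ - (-47)). Eigenvalues: -10, -47.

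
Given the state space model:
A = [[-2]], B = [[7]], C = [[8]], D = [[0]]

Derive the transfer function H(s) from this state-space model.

(sI - A)⁻¹ = 1/(s + 2). H(s) = 8 × 7/(s + 2) + 0 = 56/(s + 2).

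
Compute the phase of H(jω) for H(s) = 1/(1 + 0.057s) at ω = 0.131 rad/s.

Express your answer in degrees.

Phase = -arctan(ωτ) = -arctan(0.131 × 0.057) = -0.4°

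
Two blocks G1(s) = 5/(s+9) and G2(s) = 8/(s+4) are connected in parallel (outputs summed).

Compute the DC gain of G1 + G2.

Parallel: G_eq = G1 + G2. DC gain = G1(0) + G2(0) = 5/9 + 8/4 = 0.5556 + 2 = 2.5556.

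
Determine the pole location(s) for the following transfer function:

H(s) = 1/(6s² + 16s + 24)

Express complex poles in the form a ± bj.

Discriminant = 16² - 4×6×24 = 256 - 576 = -320 < 0, so the poles are a complex conjugate pair s = (-16 ± j√320)/(2×6). Real part = -16/(2×6) = -16/12 ≈ -1.3333; imaginary part = ±√320/(2×6) ≈ 1.4907. Poles: s = -1.3333 ± 1.4907j.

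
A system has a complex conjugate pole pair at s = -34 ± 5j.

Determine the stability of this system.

Real part of poles is -34 (< 0, left half-plane). Stable.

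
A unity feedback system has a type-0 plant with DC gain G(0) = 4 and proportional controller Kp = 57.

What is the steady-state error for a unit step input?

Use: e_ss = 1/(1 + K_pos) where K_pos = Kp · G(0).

K_pos = Kp · G(0) = 57 × 4 = 228. e_ss = 1/(1 + 228) = 0.0044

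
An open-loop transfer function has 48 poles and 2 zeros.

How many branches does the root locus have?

Root locus has n branches where n = number of poles = 48.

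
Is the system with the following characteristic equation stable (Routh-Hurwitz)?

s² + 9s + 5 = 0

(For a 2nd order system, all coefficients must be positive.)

Coefficients: 1, 9, 5. All positive, so system is stable.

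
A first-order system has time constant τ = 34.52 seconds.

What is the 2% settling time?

For first-order system, 2% settling time ≈ 4τ = 4 × 34.52 = 138.08 s.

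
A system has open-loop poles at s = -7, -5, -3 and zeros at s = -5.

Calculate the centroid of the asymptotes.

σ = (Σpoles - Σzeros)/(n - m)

σ = (Σpoles - Σzeros)/(n - m) = (-15 - (-5))/(3 - 1) = -10/2 = -5.0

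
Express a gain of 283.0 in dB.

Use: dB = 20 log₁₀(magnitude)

dB = 20 log₁₀(283.0) = 49.0 dB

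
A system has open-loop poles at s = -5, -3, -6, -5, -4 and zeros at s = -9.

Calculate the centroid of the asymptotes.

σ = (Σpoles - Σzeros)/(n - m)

σ = (Σpoles - Σzeros)/(n - m) = (-23 - (-9))/(5 - 1) = -14/4 = -3.5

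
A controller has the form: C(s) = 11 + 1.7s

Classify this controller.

This is a Proportional-Derivative (PD) controller.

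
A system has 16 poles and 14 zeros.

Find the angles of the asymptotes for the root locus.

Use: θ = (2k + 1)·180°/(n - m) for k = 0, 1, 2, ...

n - m = 16 - 14 = 2. Angles: θk = (2k + 1)·180°/2 = 90°, 270°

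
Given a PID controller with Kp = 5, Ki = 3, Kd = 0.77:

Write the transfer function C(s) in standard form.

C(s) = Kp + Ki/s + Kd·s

Substituting values: C(s) = 5 + 3/s + 0.77s = (0.77s² + 5s + 3)/s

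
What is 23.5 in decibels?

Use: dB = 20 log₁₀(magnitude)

dB = 20 log₁₀(23.5) = 27.4 dB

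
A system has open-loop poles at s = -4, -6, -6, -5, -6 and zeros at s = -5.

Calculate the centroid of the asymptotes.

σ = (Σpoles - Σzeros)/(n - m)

σ = (Σpoles - Σzeros)/(n - m) = (-27 - (-5))/(5 - 1) = -22/4 = -5.5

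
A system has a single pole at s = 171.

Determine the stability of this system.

Pole at s = 171 is in the right half-plane. Unstable.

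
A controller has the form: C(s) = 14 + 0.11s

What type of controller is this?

This is a Proportional-Derivative (PD) controller.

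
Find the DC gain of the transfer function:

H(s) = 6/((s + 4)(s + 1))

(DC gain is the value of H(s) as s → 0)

DC gain = H(0) = 6/(4 × 1) = 6/4 = 1.5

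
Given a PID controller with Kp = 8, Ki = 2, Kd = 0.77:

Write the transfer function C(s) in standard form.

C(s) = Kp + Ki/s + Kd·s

Substituting values: C(s) = 8 + 2/s + 0.77s = (0.77s² + 8s + 2)/s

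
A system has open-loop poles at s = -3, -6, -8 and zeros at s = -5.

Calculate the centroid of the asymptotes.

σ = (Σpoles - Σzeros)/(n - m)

σ = (Σpoles - Σzeros)/(n - m) = (-17 - (-5))/(3 - 1) = -12/2 = -6.0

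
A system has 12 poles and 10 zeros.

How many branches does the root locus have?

Root locus has n branches where n = number of poles = 12.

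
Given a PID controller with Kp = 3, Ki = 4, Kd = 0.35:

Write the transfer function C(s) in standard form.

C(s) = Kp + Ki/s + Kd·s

Substituting values: C(s) = 3 + 4/s + 0.35s = (0.35s² + 3s + 4)/s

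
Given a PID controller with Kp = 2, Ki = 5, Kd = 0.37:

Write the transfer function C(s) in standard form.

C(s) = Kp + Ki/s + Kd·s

Substituting values: C(s) = 2 + 5/s + 0.37s = (0.37s² + 2s + 5)/s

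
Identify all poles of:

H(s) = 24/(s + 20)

Pole is where denominator = 0: s + 20 = 0, so s = -20.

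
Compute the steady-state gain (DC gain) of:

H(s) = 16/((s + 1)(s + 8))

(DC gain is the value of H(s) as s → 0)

DC gain = H(0) = 16/(1 × 8) = 16/8 = 2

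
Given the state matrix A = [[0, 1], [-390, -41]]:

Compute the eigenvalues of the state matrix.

det(A - λI) = λ² - (-41)λ + 390 = (λ - (-15))(λ - (-26)). Eigenvalues: -15, -26.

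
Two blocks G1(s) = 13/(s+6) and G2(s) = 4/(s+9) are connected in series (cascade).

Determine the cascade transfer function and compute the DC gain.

Series: multiply transfer functions. G_eq = 13/(s+6) × 4/(s+9) = 52/((s+6)(s+9)). DC gain = 52/(6×9) = 0.9630.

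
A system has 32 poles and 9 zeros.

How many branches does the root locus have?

Root locus has n branches where n = number of poles = 32.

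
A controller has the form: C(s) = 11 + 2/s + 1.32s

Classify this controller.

This is a Proportional-Integral-Derivative (PID) controller.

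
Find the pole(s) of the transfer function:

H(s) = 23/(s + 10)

Pole is where denominator = 0: s + 10 = 0, so s = -10.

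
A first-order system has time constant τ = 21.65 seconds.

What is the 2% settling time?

For first-order system, 2% settling time ≈ 4τ = 4 × 21.65 = 86.6 s.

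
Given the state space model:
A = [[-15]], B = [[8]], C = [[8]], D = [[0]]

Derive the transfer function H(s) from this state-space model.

(sI - A)⁻¹ = 1/(s + 15). H(s) = 8 × 8/(s + 15) + 0 = 64/(s + 15).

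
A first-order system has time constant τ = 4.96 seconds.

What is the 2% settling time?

For first-order system, 2% settling time ≈ 4τ = 4 × 4.96 = 19.84 s.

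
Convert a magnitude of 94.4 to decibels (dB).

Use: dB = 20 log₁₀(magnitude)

dB = 20 log₁₀(94.4) = 39.5 dB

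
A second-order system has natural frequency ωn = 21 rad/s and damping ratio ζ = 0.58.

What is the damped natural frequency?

ωd = ωn√(1 - ζ²) = 21√(1 - 0.58²) = 17.11 rad/s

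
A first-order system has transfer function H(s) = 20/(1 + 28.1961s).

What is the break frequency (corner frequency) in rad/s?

Corner frequency = 1/τ = 1/28.1961 = 0.035 rad/s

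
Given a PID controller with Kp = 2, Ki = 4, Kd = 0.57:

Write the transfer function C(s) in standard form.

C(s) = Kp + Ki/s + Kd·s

Substituting values: C(s) = 2 + 4/s + 0.57s = (0.57s² + 2s + 4)/s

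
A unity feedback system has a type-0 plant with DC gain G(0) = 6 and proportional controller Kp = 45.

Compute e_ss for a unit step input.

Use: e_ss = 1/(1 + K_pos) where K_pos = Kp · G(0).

K_pos = Kp · G(0) = 45 × 6 = 270. e_ss = 1/(1 + 270) = 0.0037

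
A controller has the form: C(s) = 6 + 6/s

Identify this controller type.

This is a Proportional-Integral (PI) controller.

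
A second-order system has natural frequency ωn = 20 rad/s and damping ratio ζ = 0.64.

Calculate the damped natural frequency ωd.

ωd = ωn√(1 - ζ²) = 20√(1 - 0.64²) = 15.37 rad/s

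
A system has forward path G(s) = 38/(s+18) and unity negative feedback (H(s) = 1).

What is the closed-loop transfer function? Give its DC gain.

T(s) = G/(1+GH) = [38/(s+18)] / [1 + 38/(s+18)] = 38/(s+18+38) = 38/(s+56). DC gain = 38/56 = 0.6786.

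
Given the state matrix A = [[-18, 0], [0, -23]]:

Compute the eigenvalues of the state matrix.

For diagonal matrix, eigenvalues are diagonal entries: λ₁ = -18, λ₂ = -23.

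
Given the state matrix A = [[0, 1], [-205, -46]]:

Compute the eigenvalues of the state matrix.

det(A - λI) = λ² - (-46)λ + 205 = (λ - (-5))(λ - (-41)). Eigenvalues: -5, -41.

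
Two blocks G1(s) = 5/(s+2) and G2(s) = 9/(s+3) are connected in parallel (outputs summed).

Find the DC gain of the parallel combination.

Parallel: G_eq = G1 + G2. DC gain = G1(0) + G2(0) = 5/2 + 9/3 = 2.5 + 3 = 5.5.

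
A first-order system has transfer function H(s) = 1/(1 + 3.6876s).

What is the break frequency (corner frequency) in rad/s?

Corner frequency = 1/τ = 1/3.6876 = 0.271 rad/s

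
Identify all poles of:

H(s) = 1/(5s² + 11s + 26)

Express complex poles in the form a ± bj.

Discriminant = 11² - 4×5×26 = 121 - 520 = -399 < 0, so the poles are a complex conjugate pair s = (-11 ± j√399)/(2×5). Real part = -11/(2×5) = -11/10 = -1.1; imaginary part = ±√399/(2×5) ≈ 1.9975. Poles: s = -1.1 ± 1.9975j.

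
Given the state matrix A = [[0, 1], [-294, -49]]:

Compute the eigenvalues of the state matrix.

det(A - λI) = λ² - (-49)λ + 294 = (λ - (-42))(λ - (-7)). Eigenvalues: -42, -7.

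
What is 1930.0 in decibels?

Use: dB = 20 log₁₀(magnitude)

dB = 20 log₁₀(1930.0) = 65.7 dB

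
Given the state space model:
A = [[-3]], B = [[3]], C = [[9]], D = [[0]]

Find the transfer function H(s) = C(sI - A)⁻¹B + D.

(sI - A)⁻¹ = 1/(s + 3). H(s) = 9 × 3/(s + 3) + 0 = 27/(s + 3).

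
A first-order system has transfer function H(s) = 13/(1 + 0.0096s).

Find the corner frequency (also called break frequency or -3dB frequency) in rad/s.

Corner frequency = 1/τ = 1/0.0096 = 104.167 rad/s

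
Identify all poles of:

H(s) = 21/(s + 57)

Pole is where denominator = 0: s + 57 = 0, so s = -57.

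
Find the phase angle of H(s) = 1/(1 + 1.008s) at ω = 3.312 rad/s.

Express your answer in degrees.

Phase = -arctan(ωτ) = -arctan(3.312 × 1.008) = -73.3°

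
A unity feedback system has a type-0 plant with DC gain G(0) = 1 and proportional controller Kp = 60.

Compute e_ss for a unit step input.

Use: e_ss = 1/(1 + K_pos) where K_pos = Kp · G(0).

K_pos = Kp · G(0) = 60 × 1 = 60. e_ss = 1/(1 + 60) = 0.0164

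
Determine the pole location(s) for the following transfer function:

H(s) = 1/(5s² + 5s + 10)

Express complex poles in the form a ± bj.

Discriminant = 5² - 4×5×10 = 25 - 200 = -175 < 0, so the poles are a complex conjugate pair s = (-5 ± j√175)/(2×5). Real part = -5/(2×5) = -5/10 = -0.5; imaginary part = ±√175/(2×5) ≈ 1.3229. Poles: s = -0.5 ± 1.3229j.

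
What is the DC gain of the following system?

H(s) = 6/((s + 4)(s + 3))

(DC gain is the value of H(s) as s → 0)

DC gain = H(0) = 6/(4 × 3) = 6/12 = 0.5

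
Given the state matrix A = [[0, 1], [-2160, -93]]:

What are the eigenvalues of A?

det(A - λI) = λ² - (-93)λ + 2160 = (λ - (-45))(λ - (-48)). Eigenvalues: -45, -48.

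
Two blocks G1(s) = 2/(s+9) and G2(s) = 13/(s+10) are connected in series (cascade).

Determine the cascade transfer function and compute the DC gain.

Series: multiply transfer functions. G_eq = 2/(s+9) × 13/(s+10) = 26/((s+9)(s+10)). DC gain = 26/(9×10) = 0.2889.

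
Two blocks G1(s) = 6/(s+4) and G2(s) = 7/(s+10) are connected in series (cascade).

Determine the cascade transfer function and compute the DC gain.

Series: multiply transfer functions. G_eq = 6/(s+4) × 7/(s+10) = 42/((s+4)(s+10)). DC gain = 42/(4×10) = 1.05.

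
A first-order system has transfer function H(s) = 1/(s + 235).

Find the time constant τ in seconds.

For H(s) = 1/(s + 1/τ), the pole is at -1/τ = -235, so τ = 1/235 = 0.0043 s.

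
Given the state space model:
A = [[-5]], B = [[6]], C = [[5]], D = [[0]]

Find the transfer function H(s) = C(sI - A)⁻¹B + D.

(sI - A)⁻¹ = 1/(s + 5). H(s) = 5 × 6/(s + 5) + 0 = 30/(s + 5).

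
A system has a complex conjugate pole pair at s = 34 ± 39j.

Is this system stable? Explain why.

Real part of poles is 34 (> 0, right half-plane). Unstable.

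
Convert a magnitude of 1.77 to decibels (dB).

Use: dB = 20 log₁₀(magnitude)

dB = 20 log₁₀(1.77) = 5.0 dB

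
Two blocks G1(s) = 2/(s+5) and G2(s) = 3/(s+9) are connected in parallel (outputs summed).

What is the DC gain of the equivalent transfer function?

Parallel: G_eq = G1 + G2. DC gain = G1(0) + G2(0) = 2/5 + 3/9 = 0.4 + 0.3333 = 0.7333.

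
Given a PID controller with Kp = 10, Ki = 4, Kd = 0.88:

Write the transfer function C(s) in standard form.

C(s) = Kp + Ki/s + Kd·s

Substituting values: C(s) = 10 + 4/s + 0.88s = (0.88s² + 10s + 4)/s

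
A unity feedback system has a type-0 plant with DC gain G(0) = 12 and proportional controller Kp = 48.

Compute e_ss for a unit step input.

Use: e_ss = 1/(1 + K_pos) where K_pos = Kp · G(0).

K_pos = Kp · G(0) = 48 × 12 = 576. e_ss = 1/(1 + 576) = 0.0017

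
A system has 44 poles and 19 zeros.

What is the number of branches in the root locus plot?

Root locus has n branches where n = number of poles = 44.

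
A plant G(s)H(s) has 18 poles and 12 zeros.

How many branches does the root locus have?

Root locus has n branches where n = number of poles = 18.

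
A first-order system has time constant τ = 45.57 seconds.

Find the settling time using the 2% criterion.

For first-order system, 2% settling time ≈ 4τ = 4 × 45.57 = 182.28 s.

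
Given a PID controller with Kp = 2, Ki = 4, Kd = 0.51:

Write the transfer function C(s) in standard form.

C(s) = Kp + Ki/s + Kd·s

Substituting values: C(s) = 2 + 4/s + 0.51s = (0.51s² + 2s + 4)/s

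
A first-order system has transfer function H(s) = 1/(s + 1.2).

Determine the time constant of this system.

For H(s) = 1/(s + 1/τ), the pole is at -1/τ = -1.2, so τ = 1/1.2 = 0.8333 s.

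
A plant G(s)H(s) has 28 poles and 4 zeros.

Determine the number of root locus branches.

Root locus has n branches where n = number of poles = 28.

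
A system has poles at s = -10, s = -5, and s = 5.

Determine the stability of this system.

Pole(s) at s = 5 are not in the left half-plane. System is unstable.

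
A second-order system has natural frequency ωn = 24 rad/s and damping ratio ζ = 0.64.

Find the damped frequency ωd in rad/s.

ωd = ωn√(1 - ζ²) = 24√(1 - 0.64²) = 18.44 rad/s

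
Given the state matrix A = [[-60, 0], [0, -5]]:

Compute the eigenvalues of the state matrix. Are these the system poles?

For diagonal matrix, eigenvalues are diagonal entries: λ₁ = -60, λ₂ = -5. Eigenvalues of A = system poles.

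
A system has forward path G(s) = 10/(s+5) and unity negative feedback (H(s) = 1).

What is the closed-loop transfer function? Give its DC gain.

T(s) = G/(1+GH) = [10/(s+5)] / [1 + 10/(s+5)] = 10/(s+5+10) = 10/(s+15). DC gain = 10/15 = 0.6667.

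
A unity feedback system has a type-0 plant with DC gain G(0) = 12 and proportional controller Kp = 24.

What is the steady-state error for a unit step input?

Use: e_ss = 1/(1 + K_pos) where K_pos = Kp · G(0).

K_pos = Kp · G(0) = 24 × 12 = 288. e_ss = 1/(1 + 288) = 0.0035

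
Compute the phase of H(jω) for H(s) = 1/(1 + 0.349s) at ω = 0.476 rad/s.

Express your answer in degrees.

Phase = -arctan(ωτ) = -arctan(0.476 × 0.349) = -9.4°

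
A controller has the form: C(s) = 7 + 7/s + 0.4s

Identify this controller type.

This is a Proportional-Integral-Derivative (PID) controller.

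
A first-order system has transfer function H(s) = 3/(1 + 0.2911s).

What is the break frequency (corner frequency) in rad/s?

Corner frequency = 1/τ = 1/0.2911 = 3.435 rad/s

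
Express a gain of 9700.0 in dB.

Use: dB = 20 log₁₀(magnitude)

dB = 20 log₁₀(9700.0) = 79.7 dB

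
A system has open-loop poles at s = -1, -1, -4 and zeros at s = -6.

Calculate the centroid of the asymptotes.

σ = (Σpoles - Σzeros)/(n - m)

σ = (Σpoles - Σzeros)/(n - m) = (-6 - (-6))/(3 - 1) = 0/2 = 0.0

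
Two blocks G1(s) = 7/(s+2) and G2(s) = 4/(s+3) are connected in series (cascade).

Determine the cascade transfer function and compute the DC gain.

Series: multiply transfer functions. G_eq = 7/(s+2) × 4/(s+3) = 28/((s+2)(s+3)). DC gain = 28/(2×3) = 4.6667.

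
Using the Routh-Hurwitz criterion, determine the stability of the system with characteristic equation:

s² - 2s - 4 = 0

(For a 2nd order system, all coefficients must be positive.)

Coefficients: 1, -2, -4. b=-2, c=-4 not positive, so system is unstable.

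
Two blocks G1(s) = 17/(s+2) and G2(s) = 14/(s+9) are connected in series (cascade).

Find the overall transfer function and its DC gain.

Series: multiply transfer functions. G_eq = 17/(s+2) × 14/(s+9) = 238/((s+2)(s+9)). DC gain = 238/(2×9) = 13.2222.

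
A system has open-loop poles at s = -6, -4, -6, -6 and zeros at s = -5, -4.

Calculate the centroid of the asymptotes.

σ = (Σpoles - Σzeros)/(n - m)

σ = (Σpoles - Σzeros)/(n - m) = (-22 - (-9))/(4 - 2) = -13/2 = -6.5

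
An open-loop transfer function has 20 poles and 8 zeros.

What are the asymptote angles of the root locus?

n - m = 20 - 8 = 12. Angles: θk = (2k + 1)·180°/12 = 15°, 45°, 75°, 105°, 135°, 165°, 195°, 225°, 255°, 285°, 315°, 345°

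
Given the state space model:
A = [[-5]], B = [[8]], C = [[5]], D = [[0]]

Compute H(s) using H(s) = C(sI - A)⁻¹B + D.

(sI - A)⁻¹ = 1/(s + 5). H(s) = 5 × 8/(s + 5) + 0 = 40/(s + 5).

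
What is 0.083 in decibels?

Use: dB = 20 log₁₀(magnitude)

dB = 20 log₁₀(0.083) = -21.6 dB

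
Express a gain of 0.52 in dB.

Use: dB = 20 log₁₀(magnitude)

dB = 20 log₁₀(0.52) = -5.7 dB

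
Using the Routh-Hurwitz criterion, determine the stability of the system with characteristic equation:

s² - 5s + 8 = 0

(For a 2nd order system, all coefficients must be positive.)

Coefficients: 1, -5, 8. b=-5 not positive, so system is unstable.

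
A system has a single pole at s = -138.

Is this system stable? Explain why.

Pole at s = -138 is in the left half-plane. Stable.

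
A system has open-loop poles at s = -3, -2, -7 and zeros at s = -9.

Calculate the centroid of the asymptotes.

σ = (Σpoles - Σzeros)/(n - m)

σ = (Σpoles - Σzeros)/(n - m) = (-12 - (-9))/(3 - 1) = -3/2 = -1.5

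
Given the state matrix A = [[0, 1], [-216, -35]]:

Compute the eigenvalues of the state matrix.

det(A - λI) = λ² - (-35)λ + 216 = (λ - (-27))(λ - (-8)). Eigenvalues: -27, -8.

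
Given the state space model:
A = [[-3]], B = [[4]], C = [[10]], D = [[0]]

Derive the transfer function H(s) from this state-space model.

(sI - A)⁻¹ = 1/(s + 3). H(s) = 10 × 4/(s + 3) + 0 = 40/(s + 3).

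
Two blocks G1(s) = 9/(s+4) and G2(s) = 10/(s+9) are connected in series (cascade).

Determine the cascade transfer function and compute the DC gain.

Series: multiply transfer functions. G_eq = 9/(s+4) × 10/(s+9) = 90/((s+4)(s+9)). DC gain = 90/(4×9) = 2.5.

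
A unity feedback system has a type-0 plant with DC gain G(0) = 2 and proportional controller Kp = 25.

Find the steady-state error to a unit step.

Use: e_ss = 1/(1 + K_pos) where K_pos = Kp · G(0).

K_pos = Kp · G(0) = 25 × 2 = 50. e_ss = 1/(1 + 50) = 0.0196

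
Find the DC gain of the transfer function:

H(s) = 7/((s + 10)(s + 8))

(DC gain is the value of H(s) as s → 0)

DC gain = H(0) = 7/(10 × 8) = 7/80 = 0.0875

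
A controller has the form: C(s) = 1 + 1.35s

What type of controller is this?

This is a Proportional-Derivative (PD) controller.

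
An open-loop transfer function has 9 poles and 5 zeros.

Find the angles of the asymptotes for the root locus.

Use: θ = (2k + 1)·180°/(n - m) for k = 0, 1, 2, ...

n - m = 9 - 5 = 4. Angles: θk = (2k + 1)·180°/4 = 45°, 135°, 225°, 315°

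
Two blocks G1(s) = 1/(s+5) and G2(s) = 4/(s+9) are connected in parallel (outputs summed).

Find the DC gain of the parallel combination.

Parallel: G_eq = G1 + G2. DC gain = G1(0) + G2(0) = 1/5 + 4/9 = 0.2 + 0.4444 = 0.6444.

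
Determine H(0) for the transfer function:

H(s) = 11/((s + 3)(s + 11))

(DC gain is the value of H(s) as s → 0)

DC gain = H(0) = 11/(3 × 11) = 11/33 = 0.3333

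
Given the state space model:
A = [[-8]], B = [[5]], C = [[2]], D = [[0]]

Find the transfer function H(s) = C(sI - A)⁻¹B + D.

(sI - A)⁻¹ = 1/(s + 8). H(s) = 2 × 5/(s + 8) + 0 = 10/(s + 8).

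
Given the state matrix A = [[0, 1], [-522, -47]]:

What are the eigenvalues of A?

det(A - λI) = λ² - (-47)λ + 522 = (λ - (-18))(λ - (-29)). Eigenvalues: -18, -29.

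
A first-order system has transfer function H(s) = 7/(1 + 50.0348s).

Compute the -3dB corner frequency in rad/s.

Corner frequency = 1/τ = 1/50.0348 = 0.02 rad/s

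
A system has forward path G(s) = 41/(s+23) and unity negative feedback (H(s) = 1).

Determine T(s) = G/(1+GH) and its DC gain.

T(s) = G/(1+GH) = [41/(s+23)] / [1 + 41/(s+23)] = 41/(s+23+41) = 41/(s+64). DC gain = 41/64 = 0.640625.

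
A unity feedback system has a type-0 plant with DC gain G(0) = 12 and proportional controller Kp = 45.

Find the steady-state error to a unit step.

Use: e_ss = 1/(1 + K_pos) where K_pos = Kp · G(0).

K_pos = Kp · G(0) = 45 × 12 = 540. e_ss = 1/(1 + 540) = 0.0018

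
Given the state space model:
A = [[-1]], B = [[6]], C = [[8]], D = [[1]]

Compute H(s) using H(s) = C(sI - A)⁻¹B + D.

(sI - A)⁻¹ = 1/(s + 1). H(s) = 8×6/(s + 1) + 1 = (s + 49)/(s + 1).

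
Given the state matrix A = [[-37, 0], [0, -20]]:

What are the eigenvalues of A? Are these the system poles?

For diagonal matrix, eigenvalues are diagonal entries: λ₁ = -37, λ₂ = -20. Eigenvalues of A = system poles.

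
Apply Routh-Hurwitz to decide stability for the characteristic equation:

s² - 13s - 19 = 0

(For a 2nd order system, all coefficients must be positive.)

Coefficients: 1, -13, -19. b=-13, c=-19 not positive, so system is unstable.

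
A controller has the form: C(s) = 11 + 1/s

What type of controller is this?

This is a Proportional-Integral (PI) controller.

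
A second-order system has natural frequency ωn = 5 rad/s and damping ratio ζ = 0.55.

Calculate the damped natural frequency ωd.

ωd = ωn√(1 - ζ²) = 5√(1 - 0.55²) = 4.18 rad/s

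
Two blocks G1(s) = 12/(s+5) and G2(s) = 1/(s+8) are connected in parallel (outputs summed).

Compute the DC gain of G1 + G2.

Parallel: G_eq = G1 + G2. DC gain = G1(0) + G2(0) = 12/5 + 1/8 = 2.4 + 0.125 = 2.525.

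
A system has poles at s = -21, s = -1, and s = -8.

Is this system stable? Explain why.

All poles are in the left half-plane. System is stable.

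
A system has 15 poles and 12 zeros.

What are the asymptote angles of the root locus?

n - m = 15 - 12 = 3. Angles: θk = (2k + 1)·180°/3 = 60°, 180°, 300°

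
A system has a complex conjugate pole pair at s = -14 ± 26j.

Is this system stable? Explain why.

Real part of poles is -14 (< 0, left half-plane). Stable.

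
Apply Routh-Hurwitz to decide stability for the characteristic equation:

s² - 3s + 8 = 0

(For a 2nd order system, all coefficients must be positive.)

Coefficients: 1, -3, 8. b=-3 not positive, so system is unstable.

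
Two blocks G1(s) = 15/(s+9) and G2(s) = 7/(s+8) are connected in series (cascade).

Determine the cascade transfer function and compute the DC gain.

Series: multiply transfer functions. G_eq = 15/(s+9) × 7/(s+8) = 105/((s+9)(s+8)). DC gain = 105/(9×8) = 1.4583.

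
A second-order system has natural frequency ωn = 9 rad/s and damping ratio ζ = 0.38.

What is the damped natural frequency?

ωd = ωn√(1 - ζ²) = 9√(1 - 0.38²) = 8.32 rad/s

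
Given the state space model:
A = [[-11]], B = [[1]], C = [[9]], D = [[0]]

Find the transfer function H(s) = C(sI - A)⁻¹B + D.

(sI - A)⁻¹ = 1/(s + 11). H(s) = 9 × 1/(s + 11) + 0 = 9/(s + 11).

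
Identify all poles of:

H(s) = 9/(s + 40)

Pole is where denominator = 0: s + 40 = 0, so s = -40.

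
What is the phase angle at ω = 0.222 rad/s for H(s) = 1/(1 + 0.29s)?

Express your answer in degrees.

Phase = -arctan(ωτ) = -arctan(0.222 × 0.29) = -3.7°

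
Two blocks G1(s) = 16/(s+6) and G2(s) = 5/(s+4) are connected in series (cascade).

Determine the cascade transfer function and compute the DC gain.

Series: multiply transfer functions. G_eq = 16/(s+6) × 5/(s+4) = 80/((s+6)(s+4)). DC gain = 80/(6×4) = 3.3333.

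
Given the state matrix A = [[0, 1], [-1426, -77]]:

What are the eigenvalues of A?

det(A - λI) = λ² - (-77)λ + 1426 = (λ - (-31))(λ - (-46)). Eigenvalues: -31, -46.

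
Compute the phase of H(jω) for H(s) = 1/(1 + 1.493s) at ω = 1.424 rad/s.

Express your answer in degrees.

Phase = -arctan(ωτ) = -arctan(1.424 × 1.493) = -64.8°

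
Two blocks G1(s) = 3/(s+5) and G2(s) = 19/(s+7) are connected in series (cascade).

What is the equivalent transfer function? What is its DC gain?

Series: multiply transfer functions. G_eq = 3/(s+5) × 19/(s+7) = 57/((s+5)(s+7)). DC gain = 57/(5×7) = 1.6286.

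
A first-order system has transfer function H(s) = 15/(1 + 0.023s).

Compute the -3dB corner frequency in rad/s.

Corner frequency = 1/τ = 1/0.023 = 43.478 rad/s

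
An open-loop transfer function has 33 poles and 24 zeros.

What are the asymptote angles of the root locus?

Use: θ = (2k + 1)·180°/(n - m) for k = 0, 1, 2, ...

n - m = 33 - 24 = 9. Angles: θk = (2k + 1)·180°/9 = 20°, 60°, 100°, 140°, 180°, 220°, 260°, 300°, 340°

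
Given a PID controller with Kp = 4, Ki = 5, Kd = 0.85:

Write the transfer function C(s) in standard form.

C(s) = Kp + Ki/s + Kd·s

Substituting values: C(s) = 4 + 5/s + 0.85s = (0.85s² + 4s + 5)/s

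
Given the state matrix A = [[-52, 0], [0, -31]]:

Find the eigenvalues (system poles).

For diagonal matrix, eigenvalues are diagonal entries: λ₁ = -52, λ₂ = -31.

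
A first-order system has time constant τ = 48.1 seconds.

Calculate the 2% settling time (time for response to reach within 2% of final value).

For first-order system, 2% settling time ≈ 4τ = 4 × 48.1 = 192.4 s.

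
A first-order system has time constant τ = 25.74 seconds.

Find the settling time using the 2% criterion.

For first-order system, 2% settling time ≈ 4τ = 4 × 25.74 = 102.96 s.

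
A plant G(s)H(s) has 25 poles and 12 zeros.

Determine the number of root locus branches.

Root locus has n branches where n = number of poles = 25.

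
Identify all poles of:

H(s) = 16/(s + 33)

Pole is where denominator = 0: s + 33 = 0, so s = -33.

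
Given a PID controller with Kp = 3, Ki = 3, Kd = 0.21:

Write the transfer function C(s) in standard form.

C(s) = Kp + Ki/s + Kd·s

Substituting values: C(s) = 3 + 3/s + 0.21s = (0.21s² + 3s + 3)/s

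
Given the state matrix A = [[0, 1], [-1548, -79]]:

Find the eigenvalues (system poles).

det(A - λI) = λ² - (-79)λ + 1548 = (λ - (-36))(λ - (-43)). Eigenvalues: -36, -43.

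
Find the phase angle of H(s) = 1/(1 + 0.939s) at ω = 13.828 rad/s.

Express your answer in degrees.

Phase = -arctan(ωτ) = -arctan(13.828 × 0.939) = -85.6°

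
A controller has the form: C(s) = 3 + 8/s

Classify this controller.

This is a Proportional-Integral (PI) controller.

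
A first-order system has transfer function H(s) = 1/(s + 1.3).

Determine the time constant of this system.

For H(s) = 1/(s + 1/τ), the pole is at -1/τ = -1.3, so τ = 1/1.3 = 0.7692 s.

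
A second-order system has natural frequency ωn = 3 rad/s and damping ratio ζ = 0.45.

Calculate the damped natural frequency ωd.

ωd = ωn√(1 - ζ²) = 3√(1 - 0.45²) = 2.68 rad/s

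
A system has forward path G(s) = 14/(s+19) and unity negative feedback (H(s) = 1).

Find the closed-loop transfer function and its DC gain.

T(s) = G/(1+GH) = [14/(s+19)] / [1 + 14/(s+19)] = 14/(s+19+14) = 14/(s+33). DC gain = 14/33 = 0.4242.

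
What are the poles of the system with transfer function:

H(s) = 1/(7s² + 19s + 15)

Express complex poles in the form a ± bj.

Discriminant = 19² - 4×7×15 = 361 - 420 = -59 < 0, so the poles are a complex conjugate pair s = (-19 ± j√59)/(2×7). Real part = -19/(2×7) = -19/14 ≈ -1.3571; imaginary part = ±√59/(2×7) ≈ 0.5487. Poles: s = -1.3571 ± 0.5487j.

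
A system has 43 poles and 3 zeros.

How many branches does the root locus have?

Root locus has n branches where n = number of poles = 43.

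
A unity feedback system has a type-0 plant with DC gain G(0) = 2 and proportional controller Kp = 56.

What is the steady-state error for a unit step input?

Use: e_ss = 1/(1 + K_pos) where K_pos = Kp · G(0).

K_pos = Kp · G(0) = 56 × 2 = 112. e_ss = 1/(1 + 112) = 0.0088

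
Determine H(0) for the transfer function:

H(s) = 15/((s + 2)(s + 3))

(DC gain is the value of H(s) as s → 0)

DC gain = H(0) = 15/(2 × 3) = 15/6 = 2.5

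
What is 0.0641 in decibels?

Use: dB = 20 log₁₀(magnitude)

dB = 20 log₁₀(0.0641) = -23.9 dB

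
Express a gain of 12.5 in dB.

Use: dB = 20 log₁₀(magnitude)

dB = 20 log₁₀(12.5) = 21.9 dB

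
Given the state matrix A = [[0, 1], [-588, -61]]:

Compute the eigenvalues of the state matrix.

det(A - λI) = λ² - (-61)λ + 588 = (λ - (-49))(λ - (-12)). Eigenvalues: -49, -12.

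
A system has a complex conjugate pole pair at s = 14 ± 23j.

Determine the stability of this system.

Real part of poles is 14 (> 0, right half-plane). Unstable.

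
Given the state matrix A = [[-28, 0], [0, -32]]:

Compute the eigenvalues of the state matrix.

For diagonal matrix, eigenvalues are diagonal entries: λ₁ = -28, λ₂ = -32.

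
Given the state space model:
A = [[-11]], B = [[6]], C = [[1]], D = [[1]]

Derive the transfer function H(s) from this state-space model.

(sI - A)⁻¹ = 1/(s + 11). H(s) = 1×6/(s + 11) + 1 = (s + 17)/(s + 11).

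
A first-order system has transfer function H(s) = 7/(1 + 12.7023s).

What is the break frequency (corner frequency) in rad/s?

Corner frequency = 1/τ = 1/12.7023 = 0.079 rad/s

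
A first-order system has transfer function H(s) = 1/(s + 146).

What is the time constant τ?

For H(s) = 1/(s + 1/τ), the pole is at -1/τ = -146, so τ = 1/146 = 0.0068 s.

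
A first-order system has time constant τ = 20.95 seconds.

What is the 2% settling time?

For first-order system, 2% settling time ≈ 4τ = 4 × 20.95 = 83.8 s.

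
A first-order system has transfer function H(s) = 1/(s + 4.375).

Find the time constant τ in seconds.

For H(s) = 1/(s + 1/τ), the pole is at -1/τ = -4.375, so τ = 1/4.375 = 0.2286 s.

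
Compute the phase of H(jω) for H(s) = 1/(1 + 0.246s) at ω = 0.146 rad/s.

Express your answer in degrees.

Phase = -arctan(ωτ) = -arctan(0.146 × 0.246) = -2.1°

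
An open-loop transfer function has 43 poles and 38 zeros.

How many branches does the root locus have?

Root locus has n branches where n = number of poles = 43.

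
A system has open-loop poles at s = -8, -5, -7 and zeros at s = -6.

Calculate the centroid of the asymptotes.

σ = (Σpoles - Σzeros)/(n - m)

σ = (Σpoles - Σzeros)/(n - m) = (-20 - (-6))/(3 - 1) = -14/2 = -7.0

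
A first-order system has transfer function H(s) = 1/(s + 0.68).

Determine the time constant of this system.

For H(s) = 1/(s + 1/τ), the pole is at -1/τ = -0.68, so τ = 1/0.68 = 1.4706 s.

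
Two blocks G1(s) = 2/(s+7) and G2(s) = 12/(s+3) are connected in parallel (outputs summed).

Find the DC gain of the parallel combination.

Parallel: G_eq = G1 + G2. DC gain = G1(0) + G2(0) = 2/7 + 12/3 = 0.2857 + 4 = 4.2857.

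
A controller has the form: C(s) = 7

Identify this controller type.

This is a Proportional (P) controller.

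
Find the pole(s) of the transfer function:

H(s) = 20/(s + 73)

Pole is where denominator = 0: s + 73 = 0, so s = -73.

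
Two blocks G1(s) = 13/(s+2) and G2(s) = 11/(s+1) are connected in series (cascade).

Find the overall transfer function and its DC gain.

Series: multiply transfer functions. G_eq = 13/(s+2) × 11/(s+1) = 143/((s+2)(s+1)). DC gain = 143/(2×1) = 71.5.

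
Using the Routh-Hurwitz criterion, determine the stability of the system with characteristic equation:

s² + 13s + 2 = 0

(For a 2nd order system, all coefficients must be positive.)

Coefficients: 1, 13, 2. All positive, so system is stable.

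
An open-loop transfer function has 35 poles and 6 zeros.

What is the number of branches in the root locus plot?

Root locus has n branches where n = number of poles = 35.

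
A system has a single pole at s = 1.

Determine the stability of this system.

Pole at s = 1 is in the right half-plane. Unstable.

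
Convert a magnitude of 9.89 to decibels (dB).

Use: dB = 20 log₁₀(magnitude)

dB = 20 log₁₀(9.89) = 19.9 dB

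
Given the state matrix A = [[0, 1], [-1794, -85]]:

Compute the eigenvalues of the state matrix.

det(A - λI) = λ² - (-85)λ + 1794 = (λ - (-39))(λ - (-46)). Eigenvalues: -39, -46.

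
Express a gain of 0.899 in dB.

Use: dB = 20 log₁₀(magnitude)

dB = 20 log₁₀(0.899) = -0.9 dB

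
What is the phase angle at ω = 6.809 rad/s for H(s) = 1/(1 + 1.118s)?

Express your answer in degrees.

Phase = -arctan(ωτ) = -arctan(6.809 × 1.118) = -82.5°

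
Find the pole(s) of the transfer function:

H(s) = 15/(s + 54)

Pole is where denominator = 0: s + 54 = 0, so s = -54.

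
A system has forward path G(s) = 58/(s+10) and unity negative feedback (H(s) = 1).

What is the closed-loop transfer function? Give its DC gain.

T(s) = G/(1+GH) = [58/(s+10)] / [1 + 58/(s+10)] = 58/(s+10+58) = 58/(s+68). DC gain = 58/68 = 0.8529.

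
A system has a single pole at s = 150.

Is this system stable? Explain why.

Pole at s = 150 is in the right half-plane. Unstable.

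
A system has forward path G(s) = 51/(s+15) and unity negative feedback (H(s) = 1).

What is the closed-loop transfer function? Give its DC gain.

T(s) = G/(1+GH) = [51/(s+15)] / [1 + 51/(s+15)] = 51/(s+15+51) = 51/(s+66). DC gain = 51/66 = 0.7727.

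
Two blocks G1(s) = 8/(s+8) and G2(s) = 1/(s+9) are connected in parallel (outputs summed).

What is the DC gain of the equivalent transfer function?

Parallel: G_eq = G1 + G2. DC gain = G1(0) + G2(0) = 8/8 + 1/9 = 1 + 0.1111 = 1.1111.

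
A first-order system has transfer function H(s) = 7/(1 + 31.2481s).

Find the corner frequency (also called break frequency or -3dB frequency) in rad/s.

Corner frequency = 1/τ = 1/31.2481 = 0.032 rad/s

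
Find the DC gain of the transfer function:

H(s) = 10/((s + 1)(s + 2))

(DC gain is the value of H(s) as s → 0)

DC gain = H(0) = 10/(1 × 2) = 10/2 = 5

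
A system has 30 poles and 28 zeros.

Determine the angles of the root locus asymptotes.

n - m = 30 - 28 = 2. Angles: θk = (2k + 1)·180°/2 = 90°, 270°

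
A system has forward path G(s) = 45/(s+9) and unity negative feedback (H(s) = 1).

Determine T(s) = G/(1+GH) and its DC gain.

T(s) = G/(1+GH) = [45/(s+9)] / [1 + 45/(s+9)] = 45/(s+9+45) = 45/(s+54). DC gain = 45/54 = 0.8333.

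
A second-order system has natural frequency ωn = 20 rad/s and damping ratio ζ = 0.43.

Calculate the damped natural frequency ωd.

ωd = ωn√(1 - ζ²) = 20√(1 - 0.43²) = 18.06 rad/s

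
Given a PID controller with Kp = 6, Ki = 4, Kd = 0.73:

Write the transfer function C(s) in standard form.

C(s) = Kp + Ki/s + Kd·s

Substituting values: C(s) = 6 + 4/s + 0.73s = (0.73s² + 6s + 4)/s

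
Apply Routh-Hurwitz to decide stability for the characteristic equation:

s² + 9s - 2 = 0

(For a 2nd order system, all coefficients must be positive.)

Coefficients: 1, 9, -2. c=-2 not positive, so system is unstable.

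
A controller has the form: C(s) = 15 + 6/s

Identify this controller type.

This is a Proportional-Integral (PI) controller.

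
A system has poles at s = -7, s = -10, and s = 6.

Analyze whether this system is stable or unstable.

Pole(s) at s = 6 are not in the left half-plane. System is unstable.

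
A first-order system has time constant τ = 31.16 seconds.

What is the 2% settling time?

For first-order system, 2% settling time ≈ 4τ = 4 × 31.16 = 124.64 s.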